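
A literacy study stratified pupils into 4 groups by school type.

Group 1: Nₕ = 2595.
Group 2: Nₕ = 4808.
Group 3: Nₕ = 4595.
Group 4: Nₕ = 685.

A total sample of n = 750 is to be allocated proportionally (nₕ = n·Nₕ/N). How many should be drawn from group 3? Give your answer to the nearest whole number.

N = 2595 + 4808 + 4595 + 685 = 12683.
n_3 = 750·4595/12683 = 271.722... → 272.

272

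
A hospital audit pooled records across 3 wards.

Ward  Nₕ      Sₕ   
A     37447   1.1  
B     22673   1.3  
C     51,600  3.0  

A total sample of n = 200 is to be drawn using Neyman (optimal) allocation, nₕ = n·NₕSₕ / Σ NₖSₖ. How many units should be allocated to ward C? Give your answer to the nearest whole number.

137

Σ NₕSₕ = 37447·1.1 + 22673·1.3 + 51600·3.0 = 225466.6.
Share for C: 154800/225466.6 = 0.68658.
n_C = 200 × 0.68658 = 137.315... → 137.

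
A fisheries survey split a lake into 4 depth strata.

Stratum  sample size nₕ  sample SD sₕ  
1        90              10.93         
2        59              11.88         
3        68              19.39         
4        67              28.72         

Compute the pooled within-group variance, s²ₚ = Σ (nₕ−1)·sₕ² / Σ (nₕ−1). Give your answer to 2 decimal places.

351.60

1: (90−1)·10.93² = 89·119.4649 = 10632.3761
2: (59−1)·11.88² = 58·141.1344 = 8185.7952
3: (68−1)·19.39² = 67·375.9721 = 25190.1307
4: (67−1)·28.72² = 66·824.8384 = 54439.3344
Numerator = 98447.6364; denominator = Σ(nₕ−1) = 280.
s²ₚ = 98447.6364/280 = 351.5987... → 351.60.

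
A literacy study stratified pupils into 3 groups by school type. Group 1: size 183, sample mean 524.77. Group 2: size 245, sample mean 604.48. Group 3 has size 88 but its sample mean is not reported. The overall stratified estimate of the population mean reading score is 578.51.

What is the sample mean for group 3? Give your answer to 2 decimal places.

Σ Nₕx̄ₕ = N·μ, so 88·x̄_3 = 516·578.51 − (183·524.77 + 245·604.48).
= 298511.16 − 244130.51 = 54380.65.
x̄_3 = 54380.65 / 88 = 617.9619... → 617.96.

617.96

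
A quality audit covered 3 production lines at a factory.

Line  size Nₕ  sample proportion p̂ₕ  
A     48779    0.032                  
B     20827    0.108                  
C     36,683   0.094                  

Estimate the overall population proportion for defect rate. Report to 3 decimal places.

0.068

Wₕ = Nₕ/N with N = 106289: 0.4589, 0.1959, 0.3451.
p̂_st = 0.4589·0.032 + 0.1959·0.108 + 0.3451·0.094 ≈ 0.06829... → 0.068.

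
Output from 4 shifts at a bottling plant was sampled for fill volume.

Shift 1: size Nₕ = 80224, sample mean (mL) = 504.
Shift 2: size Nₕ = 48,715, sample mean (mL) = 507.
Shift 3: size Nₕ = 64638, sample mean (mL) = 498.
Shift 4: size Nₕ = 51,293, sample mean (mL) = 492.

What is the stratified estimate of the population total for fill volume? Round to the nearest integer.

Estimate total by summing Nₕ·x̄ₕ over strata.
80224·504 + 48715·507 + 64638·498 + 51293·492 = 40432896 + 24698505 + 32189724 + 25236156 = 122557281.

122557281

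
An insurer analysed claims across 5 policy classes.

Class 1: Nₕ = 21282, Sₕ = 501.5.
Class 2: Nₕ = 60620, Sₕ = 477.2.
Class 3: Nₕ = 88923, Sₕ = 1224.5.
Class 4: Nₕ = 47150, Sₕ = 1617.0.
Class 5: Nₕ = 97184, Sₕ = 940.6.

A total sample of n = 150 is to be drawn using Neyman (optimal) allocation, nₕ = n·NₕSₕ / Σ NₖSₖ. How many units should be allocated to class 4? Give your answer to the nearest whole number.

1: NₕSₕ = 21282·501.5 = 10672923
2: NₕSₕ = 60620·477.2 = 28927864
3: NₕSₕ = 88923·1224.5 = 108886213.5
4: NₕSₕ = 47150·1617.0 = 76241550
5: NₕSₕ = 97184·940.6 = 91411270.4
Σ NₕSₕ = 316139820.9.
n_4 = 150·76241550/316139820.9 = 36.175... → 36.

36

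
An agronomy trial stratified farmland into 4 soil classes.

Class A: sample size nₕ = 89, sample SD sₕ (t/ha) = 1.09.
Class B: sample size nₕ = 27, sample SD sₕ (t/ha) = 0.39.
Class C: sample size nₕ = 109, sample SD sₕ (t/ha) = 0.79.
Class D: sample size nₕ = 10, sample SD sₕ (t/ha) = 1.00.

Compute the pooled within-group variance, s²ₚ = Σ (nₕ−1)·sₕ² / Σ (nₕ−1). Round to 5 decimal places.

0.80048

A: (89−1)·1.09² = 88·1.1881 = 104.5528
B: (27−1)·0.39² = 26·0.1521 = 3.9546
C: (109−1)·0.79² = 108·0.6241 = 67.4028
D: (10−1)·1.00² = 9·1 = 9
Numerator = 184.9102; denominator = Σ(nₕ−1) = 231.
s²ₚ = 184.9102/231 = 0.8004771... → 0.80048.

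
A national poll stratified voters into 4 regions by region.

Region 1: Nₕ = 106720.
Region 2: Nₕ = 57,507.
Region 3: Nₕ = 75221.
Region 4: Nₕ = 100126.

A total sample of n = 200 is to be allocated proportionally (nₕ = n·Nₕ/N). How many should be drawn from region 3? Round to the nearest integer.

44

Share of region 3 = 75221/339574 = 0.22152.
Allocate 200 × 0.22152 = 44.303... → 44.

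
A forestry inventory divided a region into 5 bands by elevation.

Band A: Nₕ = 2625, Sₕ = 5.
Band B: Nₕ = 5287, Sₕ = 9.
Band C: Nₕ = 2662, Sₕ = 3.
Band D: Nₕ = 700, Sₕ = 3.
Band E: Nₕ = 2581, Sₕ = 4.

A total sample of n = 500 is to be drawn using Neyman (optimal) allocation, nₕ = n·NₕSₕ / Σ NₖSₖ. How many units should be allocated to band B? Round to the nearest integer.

Σ NₕSₕ = 2625·5 + 5287·9 + 2662·3 + 700·3 + 2581·4 = 81118.
Share for B: 47583/81118 = 0.58659.
n_B = 500 × 0.58659 = 293.295... → 293.

293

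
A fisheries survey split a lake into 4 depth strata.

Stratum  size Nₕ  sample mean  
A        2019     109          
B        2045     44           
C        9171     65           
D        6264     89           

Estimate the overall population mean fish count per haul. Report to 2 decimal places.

75.06

N = 2019 + 2045 + 9171 + 6264 = 19499.
Overall mean = Σ (Nₕ/N)·x̄ₕ — weight by population share, not a simple average.
Σ Nₕx̄ₕ = 2019·109 + 2045·44 + 9171·65 + 6264·89 = 220071 + 89980 + 596115 + 557496 = 1463662.
Divide by N: 1463662 / 19499 = 75.0634... → 75.06.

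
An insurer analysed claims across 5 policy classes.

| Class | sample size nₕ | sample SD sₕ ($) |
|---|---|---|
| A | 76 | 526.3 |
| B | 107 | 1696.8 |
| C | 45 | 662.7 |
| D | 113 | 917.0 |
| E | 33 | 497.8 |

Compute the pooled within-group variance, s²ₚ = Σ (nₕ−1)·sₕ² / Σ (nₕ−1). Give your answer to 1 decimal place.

Degrees of freedom: 75 + 106 + 44 + 112 + 32 = 369.
Σ(nₕ−1)sₕ² = 75·276991.69 + 106·2879130.24 + 44·439171.29 + 112·840889 + 32·247804.84 = 447395041.83.
s²ₚ = 447395041.83 / 369 = 1212452.688... → 1212452.7.

1212452.7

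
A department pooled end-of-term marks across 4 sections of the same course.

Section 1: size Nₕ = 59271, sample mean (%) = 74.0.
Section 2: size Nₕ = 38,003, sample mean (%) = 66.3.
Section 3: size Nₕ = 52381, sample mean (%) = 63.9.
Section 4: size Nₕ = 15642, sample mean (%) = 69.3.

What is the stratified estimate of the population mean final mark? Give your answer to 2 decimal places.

68.58

x̄_st = (Σ Nₕx̄ₕ) / (Σ Nₕ) = (59271·74.0 + 38003·66.3 + 52381·63.9 + 15642·69.3) / 165297
= 11336789.4 / 165297 = 68.5844... → 68.58.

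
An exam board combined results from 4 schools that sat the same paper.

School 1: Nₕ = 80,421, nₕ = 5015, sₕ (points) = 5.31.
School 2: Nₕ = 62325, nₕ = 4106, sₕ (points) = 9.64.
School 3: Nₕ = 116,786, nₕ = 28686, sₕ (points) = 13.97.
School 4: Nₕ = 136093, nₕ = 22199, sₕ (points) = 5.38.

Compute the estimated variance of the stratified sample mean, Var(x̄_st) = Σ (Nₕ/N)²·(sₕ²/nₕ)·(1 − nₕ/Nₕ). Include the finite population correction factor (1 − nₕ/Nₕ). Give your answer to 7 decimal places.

0.0013189

N = 395625; Wₕ = Nₕ/N.
school 1: (80421/395625)²·5.31²/5015·(1 − 5015/80421) = 0.0002178342
school 2: (62325/395625)²·9.64²/4106·(1 − 4106/62325) = 0.0005246802
school 3: (116786/395625)²·13.97²/28686·(1 − 28686/116786) = 0.0004472209
school 4: (136093/395625)²·5.38²/22199·(1 − 22199/136093) = 0.0001291220
Sum = 0.0013188573 → 0.0013189.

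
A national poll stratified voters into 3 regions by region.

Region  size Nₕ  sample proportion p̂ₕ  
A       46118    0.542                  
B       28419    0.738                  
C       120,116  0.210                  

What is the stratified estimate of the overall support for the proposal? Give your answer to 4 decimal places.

Wₕ = Nₕ/N with N = 194653: 0.2369, 0.1460, 0.6171.
p̂_st = 0.2369·0.542 + 0.1460·0.738 + 0.6171·0.210 ≈ 0.365746... → 0.3657.

0.3657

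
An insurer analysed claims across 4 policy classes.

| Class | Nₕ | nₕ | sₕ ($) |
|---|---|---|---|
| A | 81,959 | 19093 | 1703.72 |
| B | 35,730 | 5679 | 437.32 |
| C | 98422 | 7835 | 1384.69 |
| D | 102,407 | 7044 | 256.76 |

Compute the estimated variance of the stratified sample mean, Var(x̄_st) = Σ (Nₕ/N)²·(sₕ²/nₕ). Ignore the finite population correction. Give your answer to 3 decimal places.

N = 318518; Wₕ = Nₕ/N.
class A: (81959/318518)²·1703.72²/19093 = 10.065784
class B: (35730/318518)²·437.32²/5679 = 0.423765
class C: (98422/318518)²·1384.69²/7835 = 23.365900
class D: (102407/318518)²·256.76²/7044 = 0.967446
Sum = 34.822895 → 34.823.

34.823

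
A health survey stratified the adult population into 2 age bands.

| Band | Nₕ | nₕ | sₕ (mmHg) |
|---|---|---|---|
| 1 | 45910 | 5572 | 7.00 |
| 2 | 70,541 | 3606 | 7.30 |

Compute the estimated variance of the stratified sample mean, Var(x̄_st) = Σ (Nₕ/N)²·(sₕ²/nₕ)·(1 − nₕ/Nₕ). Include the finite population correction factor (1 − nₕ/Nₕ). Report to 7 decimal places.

0.0063464

N = 116451; Wₕ = Nₕ/N.
band 1: (45910/116451)²·7.00²/5572·(1 − 5572/45910) = 0.0012009369
band 2: (70541/116451)²·7.30²/3606·(1 − 3606/70541) = 0.0051455101
Sum = 0.0063464470 → 0.0063464.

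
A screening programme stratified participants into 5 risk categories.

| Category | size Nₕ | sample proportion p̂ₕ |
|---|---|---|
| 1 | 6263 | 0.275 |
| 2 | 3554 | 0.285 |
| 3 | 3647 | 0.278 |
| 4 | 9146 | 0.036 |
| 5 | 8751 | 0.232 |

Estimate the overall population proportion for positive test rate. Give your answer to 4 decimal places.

0.1948

Wₕ = Nₕ/N with N = 31361: 0.1997, 0.1133, 0.1163, 0.2916, 0.2790.
p̂_st = 0.1997·0.275 + 0.1133·0.285 + 0.1163·0.278 + 0.2916·0.036 + 0.2790·0.232 ≈ 0.194782... → 0.1948.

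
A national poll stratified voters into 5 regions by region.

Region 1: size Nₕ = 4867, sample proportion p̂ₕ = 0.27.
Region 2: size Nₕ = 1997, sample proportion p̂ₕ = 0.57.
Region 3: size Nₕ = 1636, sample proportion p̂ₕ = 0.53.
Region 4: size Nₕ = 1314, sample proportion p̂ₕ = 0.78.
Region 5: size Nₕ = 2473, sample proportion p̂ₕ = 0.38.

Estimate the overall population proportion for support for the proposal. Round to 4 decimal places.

0.4301

Wₕ = Nₕ/N with N = 12287: 0.3961, 0.1625, 0.1331, 0.1069, 0.2013.
p̂_st = 0.3961·0.27 + 0.1625·0.57 + 0.1331·0.53 + 0.1069·0.78 + 0.2013·0.38 ≈ 0.430058... → 0.4301.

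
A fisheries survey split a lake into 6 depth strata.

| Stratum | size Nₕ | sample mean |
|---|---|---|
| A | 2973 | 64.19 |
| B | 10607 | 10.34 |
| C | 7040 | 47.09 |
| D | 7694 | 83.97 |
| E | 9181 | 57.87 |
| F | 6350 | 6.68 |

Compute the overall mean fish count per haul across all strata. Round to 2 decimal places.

N = 2973 + 10607 + 7040 + 7694 + 9181 + 6350 = 43845.
Overall mean = Σ (Nₕ/N)·x̄ₕ — weight by population share, not a simple average.
Σ Nₕx̄ₕ = 2973·64.19 + 10607·10.34 + 7040·47.09 + 7694·83.97 + 9181·57.87 + 6350·6.68 = 190836.87 + 109676.38 + 331513.6 + 646065.18 + 531304.47 + 42418 = 1851814.5.
Divide by N: 1851814.5 / 43845 = 42.2355... → 42.24.

42.24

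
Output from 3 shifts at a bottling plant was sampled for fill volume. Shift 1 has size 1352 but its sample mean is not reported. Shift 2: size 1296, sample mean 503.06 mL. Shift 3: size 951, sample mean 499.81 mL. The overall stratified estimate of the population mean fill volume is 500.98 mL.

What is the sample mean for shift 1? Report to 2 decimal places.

499.81

N = 1352 + 1296 + 951 = 3599.
Overall total = μ·N = 500.98·3599 = 1803027.02.
Subtract the known strata: 1296·503.06 + 951·499.81 = 1127285.07.
Remaining total for shift 1: 1803027.02 − 1127285.07 = 675741.95.
Divide by its size: 675741.95 / 1352 = 499.8091... → 499.81.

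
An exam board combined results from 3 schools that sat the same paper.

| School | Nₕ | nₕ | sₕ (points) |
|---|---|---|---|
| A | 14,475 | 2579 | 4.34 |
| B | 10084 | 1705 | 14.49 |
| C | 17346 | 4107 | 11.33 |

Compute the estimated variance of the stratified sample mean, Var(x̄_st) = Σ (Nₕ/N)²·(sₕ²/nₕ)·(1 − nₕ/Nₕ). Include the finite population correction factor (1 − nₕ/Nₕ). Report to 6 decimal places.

0.010729

N = 41905. Term for each stratum: Wₕ²sₕ²/nₕ·(1−nₕ/Nₕ).
Var(x̄_st) = 0.000716170 + 0.005925237 + 0.004087502 = 0.010728908 → 0.010729.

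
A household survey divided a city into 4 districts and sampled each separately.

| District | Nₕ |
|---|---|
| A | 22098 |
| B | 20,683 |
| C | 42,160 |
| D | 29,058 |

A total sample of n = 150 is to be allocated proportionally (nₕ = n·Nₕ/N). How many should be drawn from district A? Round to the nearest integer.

Share of district A = 22098/113999 = 0.19384.
Allocate 150 × 0.19384 = 29.077... → 29.

29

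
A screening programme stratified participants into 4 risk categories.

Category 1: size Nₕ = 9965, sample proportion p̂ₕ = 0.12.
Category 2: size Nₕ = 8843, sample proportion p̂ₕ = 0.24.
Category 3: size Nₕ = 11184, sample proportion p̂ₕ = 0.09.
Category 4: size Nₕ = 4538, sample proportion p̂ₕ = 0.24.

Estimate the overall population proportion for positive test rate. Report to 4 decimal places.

0.1568

Wₕ = Nₕ/N with N = 34530: 0.2886, 0.2561, 0.3239, 0.1314.
p̂_st = 0.2886·0.12 + 0.2561·0.24 + 0.3239·0.09 + 0.1314·0.24 ≈ 0.156785... → 0.1568.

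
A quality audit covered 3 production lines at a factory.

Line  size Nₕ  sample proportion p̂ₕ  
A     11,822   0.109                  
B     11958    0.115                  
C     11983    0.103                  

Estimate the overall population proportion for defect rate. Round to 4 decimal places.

N = 11822 + 11958 + 11983 = 35763.
Overall proportion = Σ (Nₕ/N)·p̂ₕ.
Σ Nₕp̂ₕ = 1288.598 + 1375.17 + 1234.249 = 3898.017.
3898.017 / 35763 = 0.108996... → 0.1090.

0.1090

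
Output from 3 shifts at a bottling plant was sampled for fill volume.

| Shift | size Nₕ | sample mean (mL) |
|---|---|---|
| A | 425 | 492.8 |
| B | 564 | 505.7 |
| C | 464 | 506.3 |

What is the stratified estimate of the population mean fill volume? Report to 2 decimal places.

x̄_st = (Σ Nₕx̄ₕ) / (Σ Nₕ) = (425·492.8 + 564·505.7 + 464·506.3) / 1453
= 729578 / 1453 = 502.1184... → 502.12.

502.12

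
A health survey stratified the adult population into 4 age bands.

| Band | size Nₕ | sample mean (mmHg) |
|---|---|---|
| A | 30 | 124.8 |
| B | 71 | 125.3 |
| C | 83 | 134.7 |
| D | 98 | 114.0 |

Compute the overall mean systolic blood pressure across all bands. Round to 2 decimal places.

124.09

x̄_st = (Σ Nₕx̄ₕ) / (Σ Nₕ) = (30·124.8 + 71·125.3 + 83·134.7 + 98·114.0) / 282
= 34992.4 / 282 = 124.0865... → 124.09.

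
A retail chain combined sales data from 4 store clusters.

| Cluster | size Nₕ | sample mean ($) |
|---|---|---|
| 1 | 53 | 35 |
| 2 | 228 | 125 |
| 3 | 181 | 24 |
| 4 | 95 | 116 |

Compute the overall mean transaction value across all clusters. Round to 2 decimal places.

N = 557; weights Wₕ = Nₕ/N = (0.0952, 0.4093, 0.3250, 0.1706).
x̄_st = Σ Wₕ·x̄ₕ = 0.0952·35 + 0.4093·125 + 0.3250·24 + 0.1706·116 ≈ 82.0808...
→ 82.08.

82.08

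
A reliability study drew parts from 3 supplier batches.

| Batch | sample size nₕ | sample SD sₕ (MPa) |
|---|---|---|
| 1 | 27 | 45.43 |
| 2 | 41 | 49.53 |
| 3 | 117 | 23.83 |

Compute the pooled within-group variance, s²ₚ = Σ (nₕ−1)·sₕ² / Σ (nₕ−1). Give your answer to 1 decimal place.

1: (27−1)·45.43² = 26·2063.8849 = 53661.0074
2: (41−1)·49.53² = 40·2453.2209 = 98128.836
3: (117−1)·23.83² = 116·567.8689 = 65872.7924
Numerator = 217662.6358; denominator = Σ(nₕ−1) = 182.
s²ₚ = 217662.6358/182 = 1195.949... → 1195.9.

1195.9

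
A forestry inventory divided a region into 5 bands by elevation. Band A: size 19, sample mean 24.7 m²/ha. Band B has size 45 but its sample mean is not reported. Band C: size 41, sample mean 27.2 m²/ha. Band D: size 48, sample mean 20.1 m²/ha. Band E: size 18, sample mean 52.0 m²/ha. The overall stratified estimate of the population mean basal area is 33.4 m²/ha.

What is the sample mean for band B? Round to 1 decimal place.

Σ Nₕx̄ₕ = N·μ, so 45·x̄_B = 171·33.4 − (19·24.7 + 41·27.2 + 48·20.1 + 18·52.0).
= 5711.4 − 3485.3 = 2226.1.
x̄_B = 2226.1 / 45 = 49.469... → 49.5.

49.5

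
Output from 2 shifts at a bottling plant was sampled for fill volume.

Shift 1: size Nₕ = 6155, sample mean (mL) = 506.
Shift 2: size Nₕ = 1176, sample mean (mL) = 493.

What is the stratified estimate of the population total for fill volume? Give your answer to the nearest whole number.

1: 6155·506 = 3114430
2: 1176·493 = 579768
τ̂ = Σ Nₕx̄ₕ = 3694198.

3694198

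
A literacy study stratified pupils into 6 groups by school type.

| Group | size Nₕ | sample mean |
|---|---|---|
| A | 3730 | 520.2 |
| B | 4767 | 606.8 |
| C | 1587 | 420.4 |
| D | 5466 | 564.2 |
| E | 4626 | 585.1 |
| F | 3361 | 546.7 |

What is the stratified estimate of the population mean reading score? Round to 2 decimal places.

N = 3730 + 4767 + 1587 + 5466 + 4626 + 3361 = 23537.
Weight each subgroup mean by Nₕ/N and sum.
Σ Nₕx̄ₕ = 3730·520.2 + 4767·606.8 + 1587·420.4 + 5466·564.2 + 4626·585.1 + 3361·546.7 = 1940346 + 2892615.6 + 667174.8 + 3083917.2 + 2706672.6 + 1837458.7 = 13128184.9.
Divide by N: 13128184.9 / 23537 = 557.7680... → 557.77.

557.77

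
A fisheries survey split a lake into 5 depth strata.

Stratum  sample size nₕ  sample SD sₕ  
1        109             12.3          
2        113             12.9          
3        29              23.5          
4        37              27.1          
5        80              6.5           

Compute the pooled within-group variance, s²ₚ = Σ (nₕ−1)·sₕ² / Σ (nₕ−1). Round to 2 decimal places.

Degrees of freedom: 108 + 112 + 28 + 36 + 79 = 363.
Σ(nₕ−1)sₕ² = 108·151.29 + 112·166.41 + 28·552.25 + 36·734.41 + 79·42.25 = 80216.75.
s²ₚ = 80216.75 / 363 = 220.9828... → 220.98.

220.98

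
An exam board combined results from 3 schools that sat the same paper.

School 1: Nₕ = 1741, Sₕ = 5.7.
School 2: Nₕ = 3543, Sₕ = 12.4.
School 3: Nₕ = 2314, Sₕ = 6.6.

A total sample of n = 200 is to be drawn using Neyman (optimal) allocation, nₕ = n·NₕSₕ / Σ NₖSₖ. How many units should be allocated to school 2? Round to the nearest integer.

127

Σ NₕSₕ = 1741·5.7 + 3543·12.4 + 2314·6.6 = 69129.3.
Share for 2: 43933.2/69129.3 = 0.63552.
n_2 = 200 × 0.63552 = 127.104... → 127.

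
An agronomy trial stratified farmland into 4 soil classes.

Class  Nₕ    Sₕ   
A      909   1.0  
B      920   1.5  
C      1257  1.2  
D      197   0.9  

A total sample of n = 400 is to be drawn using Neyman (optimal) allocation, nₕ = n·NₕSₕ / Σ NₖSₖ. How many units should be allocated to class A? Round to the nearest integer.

A: NₕSₕ = 909·1.0 = 909
B: NₕSₕ = 920·1.5 = 1380
C: NₕSₕ = 1257·1.2 = 1508.4
D: NₕSₕ = 197·0.9 = 177.3
Σ NₕSₕ = 3974.7.
n_A = 400·909/3974.7 = 91.479... → 91.

91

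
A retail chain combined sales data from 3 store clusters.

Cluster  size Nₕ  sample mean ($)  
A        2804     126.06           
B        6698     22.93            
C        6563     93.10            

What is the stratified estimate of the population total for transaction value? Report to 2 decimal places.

Population total = Σ Nₕ·x̄ₕ (each stratum's size times its mean).
2804·126.06 + 6698·22.93 + 6563·93.10 = 353472.24 + 153585.14 + 611015.3 = 1118072.68.

1118072.68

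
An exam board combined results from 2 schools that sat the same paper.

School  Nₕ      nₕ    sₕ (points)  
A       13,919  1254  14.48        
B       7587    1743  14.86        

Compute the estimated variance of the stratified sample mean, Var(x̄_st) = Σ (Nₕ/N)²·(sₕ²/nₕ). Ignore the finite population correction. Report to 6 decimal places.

0.085806

N = 21506. Term for each stratum: Wₕ²sₕ²/nₕ.
Var(x̄_st) = 0.070038425 + 0.015767437 = 0.085805863 → 0.085806.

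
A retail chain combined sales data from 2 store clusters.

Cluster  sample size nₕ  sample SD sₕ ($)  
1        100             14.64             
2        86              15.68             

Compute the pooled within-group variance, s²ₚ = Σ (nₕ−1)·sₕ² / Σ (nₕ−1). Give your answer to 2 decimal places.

228.90

1: (100−1)·14.64² = 99·214.3296 = 21218.6304
2: (86−1)·15.68² = 85·245.8624 = 20898.304
Numerator = 42116.9344; denominator = Σ(nₕ−1) = 184.
s²ₚ = 42116.9344/184 = 228.8964... → 228.90.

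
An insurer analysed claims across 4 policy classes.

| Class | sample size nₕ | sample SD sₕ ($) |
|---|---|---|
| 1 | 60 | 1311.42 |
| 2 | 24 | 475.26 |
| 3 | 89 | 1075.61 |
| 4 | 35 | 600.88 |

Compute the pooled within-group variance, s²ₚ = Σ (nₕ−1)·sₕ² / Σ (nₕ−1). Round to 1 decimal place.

Degrees of freedom: 59 + 23 + 88 + 34 = 204.
Σ(nₕ−1)sₕ² = 59·1719822.4164 + 23·225872.0676 + 88·1156936.8721 + 34·361056.7744 = 220750955.1968.
s²ₚ = 220750955.1968 / 204 = 1082112.525... → 1082112.5.

1082112.5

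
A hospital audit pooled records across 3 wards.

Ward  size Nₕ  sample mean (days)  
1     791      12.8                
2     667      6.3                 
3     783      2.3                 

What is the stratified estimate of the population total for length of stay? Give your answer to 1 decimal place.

1: 791·12.8 = 10124.8
2: 667·6.3 = 4202.1
3: 783·2.3 = 1800.9
τ̂ = Σ Nₕx̄ₕ = 16127.8.

16127.8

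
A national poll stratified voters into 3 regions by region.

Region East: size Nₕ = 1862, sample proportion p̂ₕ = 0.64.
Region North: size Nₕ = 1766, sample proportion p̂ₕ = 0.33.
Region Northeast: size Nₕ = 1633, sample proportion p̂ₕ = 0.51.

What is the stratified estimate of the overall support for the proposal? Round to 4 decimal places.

N = 1862 + 1766 + 1633 = 5261.
Overall proportion = Σ (Nₕ/N)·p̂ₕ.
Σ Nₕp̂ₕ = 1191.68 + 582.78 + 832.83 = 2607.29.
2607.29 / 5261 = 0.495588... → 0.4956.

0.4956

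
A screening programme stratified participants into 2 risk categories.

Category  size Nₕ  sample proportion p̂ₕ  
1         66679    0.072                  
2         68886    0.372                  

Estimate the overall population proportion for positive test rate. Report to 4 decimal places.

N = 66679 + 68886 = 135565.
Overall proportion = Σ (Nₕ/N)·p̂ₕ.
Σ Nₕp̂ₕ = 4800.888 + 25625.592 = 30426.48.
30426.48 / 135565 = 0.224442... → 0.2244.

0.2244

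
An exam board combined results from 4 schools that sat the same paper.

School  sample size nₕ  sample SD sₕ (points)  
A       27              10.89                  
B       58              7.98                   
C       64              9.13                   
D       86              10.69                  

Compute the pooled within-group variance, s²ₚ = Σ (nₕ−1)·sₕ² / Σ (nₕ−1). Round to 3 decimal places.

93.845

A: (27−1)·10.89² = 26·118.5921 = 3083.3946
B: (58−1)·7.98² = 57·63.6804 = 3629.7828
C: (64−1)·9.13² = 63·83.3569 = 5251.4847
D: (86−1)·10.69² = 85·114.2761 = 9713.4685
Numerator = 21678.1306; denominator = Σ(nₕ−1) = 231.
s²ₚ = 21678.1306/231 = 93.84472... → 93.845.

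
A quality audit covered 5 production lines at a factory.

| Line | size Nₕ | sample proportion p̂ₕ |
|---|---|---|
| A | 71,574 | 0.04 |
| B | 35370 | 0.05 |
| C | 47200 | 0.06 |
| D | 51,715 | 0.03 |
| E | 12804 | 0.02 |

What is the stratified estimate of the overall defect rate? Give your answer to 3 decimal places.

0.042

Wₕ = Nₕ/N with N = 218663: 0.3273, 0.1618, 0.2159, 0.2365, 0.0586.
p̂_st = 0.3273·0.04 + 0.1618·0.05 + 0.2159·0.06 + 0.2365·0.03 + 0.0586·0.02 ≈ 0.04240... → 0.042.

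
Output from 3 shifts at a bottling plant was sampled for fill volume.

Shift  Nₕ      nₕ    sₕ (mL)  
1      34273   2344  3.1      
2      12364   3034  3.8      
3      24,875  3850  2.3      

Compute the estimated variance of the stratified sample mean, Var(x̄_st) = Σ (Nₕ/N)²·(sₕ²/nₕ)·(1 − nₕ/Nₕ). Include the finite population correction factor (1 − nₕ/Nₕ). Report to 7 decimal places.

N = 71512. Term for each stratum: Wₕ²sₕ²/nₕ·(1−nₕ/Nₕ).
Var(x̄_st) = 0.0008772944 + 0.0001073580 + 0.0001405194 = 0.0011251718 → 0.0011252.

0.0011252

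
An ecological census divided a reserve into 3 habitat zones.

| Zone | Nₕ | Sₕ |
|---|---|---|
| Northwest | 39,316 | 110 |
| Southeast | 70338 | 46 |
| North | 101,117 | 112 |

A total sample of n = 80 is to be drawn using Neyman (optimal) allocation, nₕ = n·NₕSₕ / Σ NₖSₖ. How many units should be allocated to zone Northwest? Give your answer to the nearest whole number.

18

Σ NₕSₕ = 39316·110 + 70338·46 + 101117·112 = 18885412.
Share for Northwest: 4324760/18885412 = 0.22900.
n_Northwest = 80 × 0.22900 = 18.320... → 18.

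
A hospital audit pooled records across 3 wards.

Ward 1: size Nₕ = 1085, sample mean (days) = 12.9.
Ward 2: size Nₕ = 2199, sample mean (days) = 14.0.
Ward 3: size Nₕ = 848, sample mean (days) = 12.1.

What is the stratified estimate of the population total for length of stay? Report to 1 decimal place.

1: 1085·12.9 = 13996.5
2: 2199·14.0 = 30786
3: 848·12.1 = 10260.8
τ̂ = Σ Nₕx̄ₕ = 55043.3.

55043.3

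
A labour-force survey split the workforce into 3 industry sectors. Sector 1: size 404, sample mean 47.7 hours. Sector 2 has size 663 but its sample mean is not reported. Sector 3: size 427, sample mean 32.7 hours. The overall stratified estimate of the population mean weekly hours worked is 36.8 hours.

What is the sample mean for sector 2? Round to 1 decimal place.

Σ Nₕx̄ₕ = N·μ, so 663·x̄_2 = 1494·36.8 − (404·47.7 + 427·32.7).
= 54979.2 − 33233.7 = 21745.5.
x̄_2 = 21745.5 / 663 = 32.799... → 32.8.

32.8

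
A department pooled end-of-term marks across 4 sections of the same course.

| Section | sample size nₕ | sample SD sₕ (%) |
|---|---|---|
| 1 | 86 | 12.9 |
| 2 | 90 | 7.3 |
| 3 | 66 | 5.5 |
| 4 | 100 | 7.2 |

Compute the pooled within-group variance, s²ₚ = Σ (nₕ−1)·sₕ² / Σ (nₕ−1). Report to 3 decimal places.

76.882

1: (86−1)·12.9² = 85·166.41 = 14144.85
2: (90−1)·7.3² = 89·53.29 = 4742.81
3: (66−1)·5.5² = 65·30.25 = 1966.25
4: (100−1)·7.2² = 99·51.84 = 5132.16
Numerator = 25986.07; denominator = Σ(nₕ−1) = 338.
s²ₚ = 25986.07/338 = 76.88186... → 76.882.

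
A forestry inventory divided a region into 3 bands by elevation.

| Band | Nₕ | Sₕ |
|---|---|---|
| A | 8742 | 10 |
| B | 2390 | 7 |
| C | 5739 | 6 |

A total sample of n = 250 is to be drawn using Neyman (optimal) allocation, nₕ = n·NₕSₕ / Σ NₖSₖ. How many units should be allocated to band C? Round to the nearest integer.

62

A: NₕSₕ = 8742·10 = 87420
B: NₕSₕ = 2390·7 = 16730
C: NₕSₕ = 5739·6 = 34434
Σ NₕSₕ = 138584.
n_C = 250·34434/138584 = 62.118... → 62.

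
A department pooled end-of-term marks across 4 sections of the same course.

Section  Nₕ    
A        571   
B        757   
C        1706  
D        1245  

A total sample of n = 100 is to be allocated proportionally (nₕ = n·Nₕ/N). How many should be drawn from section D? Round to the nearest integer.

N = 571 + 757 + 1706 + 1245 = 4279.
n_D = 100·1245/4279 = 29.096... → 29.

29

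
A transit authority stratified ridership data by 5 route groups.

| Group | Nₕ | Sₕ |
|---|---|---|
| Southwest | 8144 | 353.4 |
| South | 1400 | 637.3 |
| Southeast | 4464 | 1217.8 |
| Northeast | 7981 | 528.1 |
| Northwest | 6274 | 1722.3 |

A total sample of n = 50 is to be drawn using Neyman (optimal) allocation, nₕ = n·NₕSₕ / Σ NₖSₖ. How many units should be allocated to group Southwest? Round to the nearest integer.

Σ NₕSₕ = 8144·353.4 + 1400·637.3 + 4464·1217.8 + 7981·528.1 + 6274·1722.3 = 24227045.1.
Share for Southwest: 2878089.6/24227045.1 = 0.11880.
n_Southwest = 50 × 0.11880 = 5.940... → 6.

6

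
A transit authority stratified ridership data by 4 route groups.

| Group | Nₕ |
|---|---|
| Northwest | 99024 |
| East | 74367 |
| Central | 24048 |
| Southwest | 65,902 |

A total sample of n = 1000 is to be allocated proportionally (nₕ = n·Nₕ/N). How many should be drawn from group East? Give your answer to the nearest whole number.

Share of group East = 74367/263341 = 0.28240.
Allocate 1000 × 0.28240 = 282.398... → 282.

282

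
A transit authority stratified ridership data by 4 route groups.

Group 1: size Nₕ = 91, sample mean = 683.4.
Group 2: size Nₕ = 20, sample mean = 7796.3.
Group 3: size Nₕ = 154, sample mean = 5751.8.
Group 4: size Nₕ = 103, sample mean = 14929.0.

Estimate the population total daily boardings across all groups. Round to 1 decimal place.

2641579.6

Estimate total by summing Nₕ·x̄ₕ over strata.
91·683.4 + 20·7796.3 + 154·5751.8 + 103·14929.0 = 62189.4 + 155926 + 885777.2 + 1537687 = 2641579.6.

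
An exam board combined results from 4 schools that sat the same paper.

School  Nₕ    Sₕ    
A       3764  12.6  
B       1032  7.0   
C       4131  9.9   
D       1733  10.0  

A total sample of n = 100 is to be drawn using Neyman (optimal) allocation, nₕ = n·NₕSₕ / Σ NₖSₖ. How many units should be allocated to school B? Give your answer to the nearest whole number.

6

A: NₕSₕ = 3764·12.6 = 47426.4
B: NₕSₕ = 1032·7.0 = 7224
C: NₕSₕ = 4131·9.9 = 40896.9
D: NₕSₕ = 1733·10.0 = 17330
Σ NₕSₕ = 112877.3.
n_B = 100·7224/112877.3 = 6.400... → 6.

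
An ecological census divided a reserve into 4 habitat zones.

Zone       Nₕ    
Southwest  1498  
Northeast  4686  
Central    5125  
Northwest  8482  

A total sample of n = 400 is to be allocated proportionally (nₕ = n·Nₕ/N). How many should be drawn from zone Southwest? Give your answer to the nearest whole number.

N = 1498 + 4686 + 5125 + 8482 = 19791.
n_Southwest = 400·1498/19791 = 30.276... → 30.

30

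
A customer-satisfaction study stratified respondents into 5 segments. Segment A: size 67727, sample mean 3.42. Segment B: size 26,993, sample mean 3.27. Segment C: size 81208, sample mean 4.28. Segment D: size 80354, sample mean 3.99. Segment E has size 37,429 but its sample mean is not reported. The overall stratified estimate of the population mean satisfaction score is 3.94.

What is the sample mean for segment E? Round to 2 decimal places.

4.52

N = 67727 + 26993 + 81208 + 80354 + 37429 = 293711.
Overall total = μ·N = 3.94·293711 = 1157221.34.
Subtract the known strata: 67727·3.42 + 26993·3.27 + 81208·4.28 + 80354·3.99 = 988076.15.
Remaining total for segment E: 1157221.34 − 988076.15 = 169145.19.
Divide by its size: 169145.19 / 37429 = 4.5191... → 4.52.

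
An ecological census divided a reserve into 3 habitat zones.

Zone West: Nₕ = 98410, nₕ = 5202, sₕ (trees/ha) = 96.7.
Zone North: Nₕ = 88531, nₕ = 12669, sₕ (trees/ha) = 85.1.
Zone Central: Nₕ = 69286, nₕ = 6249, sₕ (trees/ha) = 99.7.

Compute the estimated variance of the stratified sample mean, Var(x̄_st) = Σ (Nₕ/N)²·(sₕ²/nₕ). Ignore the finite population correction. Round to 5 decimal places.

0.44972

N = 256227; Wₕ = Nₕ/N.
zone West: (98410/256227)²·96.7²/5202 = 0.26516200
zone North: (88531/256227)²·85.1²/12669 = 0.06824294
zone Central: (69286/256227)²·99.7²/6249 = 0.11631105
Sum = 0.44971599 → 0.44972.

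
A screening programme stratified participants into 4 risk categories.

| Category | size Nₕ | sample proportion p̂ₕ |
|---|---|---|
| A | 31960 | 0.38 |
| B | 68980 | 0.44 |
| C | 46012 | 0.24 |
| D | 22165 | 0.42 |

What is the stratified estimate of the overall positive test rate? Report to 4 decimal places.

Wₕ = Nₕ/N with N = 169117: 0.1890, 0.4079, 0.2721, 0.1311.
p̂_st = 0.1890·0.38 + 0.4079·0.44 + 0.2721·0.24 + 0.1311·0.42 ≈ 0.371625... → 0.3716.

0.3716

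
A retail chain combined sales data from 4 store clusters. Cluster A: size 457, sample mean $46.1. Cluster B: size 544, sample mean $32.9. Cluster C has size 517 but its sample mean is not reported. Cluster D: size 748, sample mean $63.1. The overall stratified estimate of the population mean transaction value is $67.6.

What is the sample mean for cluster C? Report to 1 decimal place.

129.6

Σ Nₕx̄ₕ = N·μ, so 517·x̄_C = 2266·67.6 − (457·46.1 + 544·32.9 + 748·63.1).
= 153181.6 − 86164.1 = 67017.5.
x̄_C = 67017.5 / 517 = 129.628... → 129.6.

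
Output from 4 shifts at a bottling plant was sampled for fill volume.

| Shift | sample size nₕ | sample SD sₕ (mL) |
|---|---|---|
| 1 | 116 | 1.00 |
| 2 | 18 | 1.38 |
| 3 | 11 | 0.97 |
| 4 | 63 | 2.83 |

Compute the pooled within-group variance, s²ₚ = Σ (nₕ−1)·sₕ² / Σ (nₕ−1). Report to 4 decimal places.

3.2026

1: (116−1)·1.00² = 115·1 = 115
2: (18−1)·1.38² = 17·1.9044 = 32.3748
3: (11−1)·0.97² = 10·0.9409 = 9.409
4: (63−1)·2.83² = 62·8.0089 = 496.5518
Numerator = 653.3356; denominator = Σ(nₕ−1) = 204.
s²ₚ = 653.3356/204 = 3.202625... → 3.2026.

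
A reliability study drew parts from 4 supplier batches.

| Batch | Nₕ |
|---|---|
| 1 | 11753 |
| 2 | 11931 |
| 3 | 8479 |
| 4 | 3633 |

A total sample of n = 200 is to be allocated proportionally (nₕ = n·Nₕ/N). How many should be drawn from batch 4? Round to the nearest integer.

20

Share of batch 4 = 3633/35796 = 0.10149.
Allocate 200 × 0.10149 = 20.298... → 20.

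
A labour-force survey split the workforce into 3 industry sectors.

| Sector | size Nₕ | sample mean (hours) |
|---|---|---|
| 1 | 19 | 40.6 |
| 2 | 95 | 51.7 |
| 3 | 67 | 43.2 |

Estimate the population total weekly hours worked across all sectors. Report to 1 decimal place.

8577.3

1: 19·40.6 = 771.4
2: 95·51.7 = 4911.5
3: 67·43.2 = 2894.4
τ̂ = Σ Nₕx̄ₕ = 8577.3.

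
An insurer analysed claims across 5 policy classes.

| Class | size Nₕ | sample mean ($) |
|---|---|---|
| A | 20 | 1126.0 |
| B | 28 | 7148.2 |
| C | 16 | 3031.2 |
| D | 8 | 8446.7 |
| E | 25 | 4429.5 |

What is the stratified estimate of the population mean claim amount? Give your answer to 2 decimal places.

N = 20 + 28 + 16 + 8 + 25 = 97.
The stratified mean weights each stratum mean by its population share Nₕ/N.
Σ Nₕx̄ₕ = 20·1126.0 + 28·7148.2 + 16·3031.2 + 8·8446.7 + 25·4429.5 = 22520 + 200149.6 + 48499.2 + 67573.6 + 110737.5 = 449479.9.
Divide by N: 449479.9 / 97 = 4633.8134... → 4633.81.

4633.81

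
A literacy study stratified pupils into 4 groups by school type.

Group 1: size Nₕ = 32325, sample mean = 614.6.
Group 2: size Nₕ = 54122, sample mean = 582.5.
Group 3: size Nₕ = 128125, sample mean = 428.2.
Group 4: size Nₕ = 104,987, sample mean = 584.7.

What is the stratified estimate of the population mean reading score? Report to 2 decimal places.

N = 319559; weights Wₕ = Nₕ/N = (0.1012, 0.1694, 0.4009, 0.3285).
x̄_st = Σ Wₕ·x̄ₕ = 0.1012·614.6 + 0.1694·582.5 + 0.4009·428.2 + 0.3285·584.7 ≈ 524.6043...
→ 524.60.

524.60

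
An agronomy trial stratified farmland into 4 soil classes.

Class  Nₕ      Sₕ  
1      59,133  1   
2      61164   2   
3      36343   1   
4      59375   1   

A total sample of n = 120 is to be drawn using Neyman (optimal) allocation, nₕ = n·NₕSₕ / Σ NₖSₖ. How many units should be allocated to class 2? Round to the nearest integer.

53

1: NₕSₕ = 59133·1 = 59133
2: NₕSₕ = 61164·2 = 122328
3: NₕSₕ = 36343·1 = 36343
4: NₕSₕ = 59375·1 = 59375
Σ NₕSₕ = 277179.
n_2 = 120·122328/277179 = 52.960... → 53.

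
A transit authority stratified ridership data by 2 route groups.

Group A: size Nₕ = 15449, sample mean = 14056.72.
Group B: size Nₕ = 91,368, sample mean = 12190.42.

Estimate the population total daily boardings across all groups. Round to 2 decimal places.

1330976561.84

A: 15449·14056.72 = 217162267.28
B: 91368·12190.42 = 1113814294.56
τ̂ = Σ Nₕx̄ₕ = 1330976561.84.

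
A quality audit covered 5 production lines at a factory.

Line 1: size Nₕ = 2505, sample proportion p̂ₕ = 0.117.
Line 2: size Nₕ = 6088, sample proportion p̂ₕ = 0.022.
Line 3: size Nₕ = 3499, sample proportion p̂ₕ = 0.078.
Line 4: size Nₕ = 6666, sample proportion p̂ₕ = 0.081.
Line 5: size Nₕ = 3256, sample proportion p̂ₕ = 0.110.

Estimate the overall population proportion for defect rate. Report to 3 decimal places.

0.073

N = 2505 + 6088 + 3499 + 6666 + 3256 = 22014.
Overall proportion = Σ (Nₕ/N)·p̂ₕ.
Σ Nₕp̂ₕ = 293.085 + 133.936 + 272.922 + 539.946 + 358.16 = 1598.049.
1598.049 / 22014 = 0.07259... → 0.073.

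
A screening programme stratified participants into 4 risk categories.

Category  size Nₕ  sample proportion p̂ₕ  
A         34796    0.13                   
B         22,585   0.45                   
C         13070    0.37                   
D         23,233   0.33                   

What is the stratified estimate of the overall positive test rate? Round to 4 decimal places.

Wₕ = Nₕ/N with N = 93684: 0.3714, 0.2411, 0.1395, 0.2480.
p̂_st = 0.3714·0.13 + 0.2411·0.45 + 0.1395·0.37 + 0.2480·0.33 ≈ 0.290226... → 0.2902.

0.2902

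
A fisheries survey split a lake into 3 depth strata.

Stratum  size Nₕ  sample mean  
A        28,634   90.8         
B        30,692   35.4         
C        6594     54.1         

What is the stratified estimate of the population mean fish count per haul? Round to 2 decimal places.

61.33

x̄_st = (Σ Nₕx̄ₕ) / (Σ Nₕ) = (28634·90.8 + 30692·35.4 + 6594·54.1) / 65920
= 4043199.4 / 65920 = 61.3349... → 61.33.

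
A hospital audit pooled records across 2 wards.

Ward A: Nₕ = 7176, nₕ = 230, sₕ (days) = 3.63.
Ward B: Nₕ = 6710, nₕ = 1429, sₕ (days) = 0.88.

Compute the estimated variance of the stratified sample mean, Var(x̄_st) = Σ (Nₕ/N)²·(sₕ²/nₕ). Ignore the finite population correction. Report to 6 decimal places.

N = 13886; Wₕ = Nₕ/N.
ward A: (7176/13886)²·3.63²/230 = 0.015300159
ward B: (6710/13886)²·0.88²/1429 = 0.000126539
Sum = 0.015426698 → 0.015427.

0.015427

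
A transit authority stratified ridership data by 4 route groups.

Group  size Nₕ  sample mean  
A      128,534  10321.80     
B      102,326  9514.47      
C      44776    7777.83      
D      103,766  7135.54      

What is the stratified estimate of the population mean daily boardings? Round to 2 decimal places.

8932.39

N = 379402; weights Wₕ = Nₕ/N = (0.3388, 0.2697, 0.1180, 0.2735).
x̄_st = Σ Wₕ·x̄ₕ = 0.3388·10321.80 + 0.2697·9514.47 + 0.1180·7777.83 + 0.2735·7135.54 ≈ 8932.3895...
→ 8932.39.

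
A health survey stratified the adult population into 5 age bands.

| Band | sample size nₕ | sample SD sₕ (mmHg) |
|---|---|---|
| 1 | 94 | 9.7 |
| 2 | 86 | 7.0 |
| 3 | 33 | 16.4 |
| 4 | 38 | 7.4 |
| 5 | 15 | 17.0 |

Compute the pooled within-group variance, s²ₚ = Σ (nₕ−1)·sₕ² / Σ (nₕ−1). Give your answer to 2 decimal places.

105.72

Degrees of freedom: 93 + 85 + 32 + 37 + 14 = 261.
Σ(nₕ−1)sₕ² = 93·94.09 + 85·49 + 32·268.96 + 37·54.76 + 14·289 = 27594.21.
s²ₚ = 27594.21 / 261 = 105.7249... → 105.72.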